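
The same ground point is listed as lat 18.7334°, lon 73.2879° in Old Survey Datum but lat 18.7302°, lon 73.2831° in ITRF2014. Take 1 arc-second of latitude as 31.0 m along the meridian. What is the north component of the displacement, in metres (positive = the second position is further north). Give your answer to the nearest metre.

ΔN = -357 m

Δφ = 18.7302° − 18.7334° = -0.0032°; Δλ = 73.2831° − 73.2879° = -0.0048°.
1° of latitude = 3600 × 31.00 = 111600 m.
ΔN = Δφ × 111600 = -357.1 m; ΔE = Δλ × 111600 × cos(18.7334°) = -0.0048 × 111600 × 0.947023 = -507.3 m.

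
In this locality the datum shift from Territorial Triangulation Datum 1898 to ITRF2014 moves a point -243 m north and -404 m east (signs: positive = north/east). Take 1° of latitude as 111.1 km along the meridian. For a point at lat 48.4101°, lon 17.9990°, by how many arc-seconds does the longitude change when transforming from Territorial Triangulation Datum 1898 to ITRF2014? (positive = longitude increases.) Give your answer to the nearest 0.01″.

Δλ = -19.72″

At latitude 48.4101°, cos φ = 0.663794.
1° of longitude at this latitude = 111.1 × cos φ = 73.75 km, so Δλ = -404.0 / 73747.6 = -0.0054781° = -19.721″.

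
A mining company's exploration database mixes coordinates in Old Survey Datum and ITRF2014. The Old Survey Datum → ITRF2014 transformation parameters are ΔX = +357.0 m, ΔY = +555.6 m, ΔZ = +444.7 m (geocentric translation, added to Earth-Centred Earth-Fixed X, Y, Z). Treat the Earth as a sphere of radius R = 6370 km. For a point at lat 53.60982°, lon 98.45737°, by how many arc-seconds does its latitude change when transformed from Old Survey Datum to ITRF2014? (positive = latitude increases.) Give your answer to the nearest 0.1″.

sin φ = 0.804995, cos φ = 0.593281, sin λ = 0.989126, cos λ = -0.147074.
North component: ΔN = −sin φ cos λ·ΔX − sin φ sin λ·ΔY + cos φ·ΔZ = −(0.804995)(-0.147074)(357.0) − (0.804995)(0.989126)(555.6) + (0.593281)(444.7) = -136.29 m.
1° of latitude spans πR/180 = 111177 m, so Δφ = -136.29 / 111177 × 3600 = -4.413″.

Δφ = -4.4″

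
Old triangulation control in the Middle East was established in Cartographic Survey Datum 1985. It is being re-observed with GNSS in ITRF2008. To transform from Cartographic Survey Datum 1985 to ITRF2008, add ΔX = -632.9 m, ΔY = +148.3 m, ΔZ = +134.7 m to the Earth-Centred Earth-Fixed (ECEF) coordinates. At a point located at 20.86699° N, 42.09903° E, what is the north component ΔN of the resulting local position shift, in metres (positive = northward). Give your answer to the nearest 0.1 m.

At φ = 20.86699°, λ = 42.09903°: sin φ = 0.356200, cos φ = 0.934410, sin λ = 0.670414, cos λ = 0.741987.
ΔN = −sin φ cos λ·ΔX − sin φ sin λ·ΔY + cos φ·ΔZ = −(0.356200)(0.741987)(-632.9) − (0.356200)(0.670414)(148.3) + (0.934410)(134.7) = 257.72 m.

ΔN = 257.7 m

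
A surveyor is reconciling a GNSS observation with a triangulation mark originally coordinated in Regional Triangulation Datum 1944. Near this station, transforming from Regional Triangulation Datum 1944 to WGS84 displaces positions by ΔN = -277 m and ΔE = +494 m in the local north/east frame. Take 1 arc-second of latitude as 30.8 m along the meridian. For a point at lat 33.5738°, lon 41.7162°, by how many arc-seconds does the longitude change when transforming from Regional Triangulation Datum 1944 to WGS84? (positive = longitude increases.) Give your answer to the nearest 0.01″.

Δλ = 19.25″

At latitude 33.5738°, cos φ = 0.833174.
1″ of longitude at this latitude = 30.80 × cos φ = 25.6618 m, so Δλ = 494.0 / 25.6618 = 19.250″.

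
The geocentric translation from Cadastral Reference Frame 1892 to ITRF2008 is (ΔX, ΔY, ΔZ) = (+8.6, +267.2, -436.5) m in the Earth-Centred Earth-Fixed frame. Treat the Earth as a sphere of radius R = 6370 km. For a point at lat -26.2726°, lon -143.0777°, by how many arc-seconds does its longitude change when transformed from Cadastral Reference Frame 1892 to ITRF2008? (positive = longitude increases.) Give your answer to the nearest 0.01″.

Δλ = -7.53″

sin φ = -0.442642, cos φ = 0.896698, sin λ = -0.600731, cos λ = -0.799451.
East component: ΔE = −sin λ·ΔX + cos λ·ΔY = −(-0.600731)(8.6) + (-0.799451)(267.2) = -208.45 m.
1° of latitude spans πR/180 = 111177 m; at latitude φ, 1° of longitude spans that × cos φ = 99692.6 m, so Δλ = -208.45 / 99692.6 × 3600 = -7.527″.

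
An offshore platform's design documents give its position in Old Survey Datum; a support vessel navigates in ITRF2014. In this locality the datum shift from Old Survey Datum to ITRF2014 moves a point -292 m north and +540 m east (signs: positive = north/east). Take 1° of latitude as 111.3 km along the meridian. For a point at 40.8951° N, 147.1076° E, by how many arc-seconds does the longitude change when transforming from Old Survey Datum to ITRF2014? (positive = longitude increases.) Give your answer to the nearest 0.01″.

At latitude 40.8951°, cos φ = 0.755909.
1° of longitude at this latitude = 111.3 × cos φ = 84.13 km, so Δλ = 540.0 / 84132.7 = 0.0064184° = 23.106″.

Δλ = 23.11″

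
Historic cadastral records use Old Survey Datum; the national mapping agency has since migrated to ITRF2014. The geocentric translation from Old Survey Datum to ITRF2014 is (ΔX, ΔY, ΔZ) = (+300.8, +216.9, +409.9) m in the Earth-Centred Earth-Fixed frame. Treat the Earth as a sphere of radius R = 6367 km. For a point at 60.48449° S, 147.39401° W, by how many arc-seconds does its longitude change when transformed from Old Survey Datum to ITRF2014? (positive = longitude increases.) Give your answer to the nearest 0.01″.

sin φ = -0.870222, cos φ = 0.492659, sin λ = -0.538859, cos λ = -0.842396.
East component: ΔE = −sin λ·ΔX + cos λ·ΔY = −(-0.538859)(300.8) + (-0.842396)(216.9) = -20.63 m.
1° of latitude spans πR/180 = 111125 m; at latitude φ, 1° of longitude spans that × cos φ = 54746.8 m, so Δλ = -20.63 / 54746.8 × 3600 = -1.356″.

Δλ = -1.36″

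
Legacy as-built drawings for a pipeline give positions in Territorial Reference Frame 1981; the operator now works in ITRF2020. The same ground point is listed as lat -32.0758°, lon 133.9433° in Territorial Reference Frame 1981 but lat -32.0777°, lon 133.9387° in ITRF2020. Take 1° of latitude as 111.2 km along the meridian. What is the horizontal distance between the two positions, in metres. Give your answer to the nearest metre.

Δφ = -32.0777° − -32.0758° = -0.0019°; Δλ = 133.9387° − 133.9433° = -0.0046°.
ΔN = Δφ × 111200 = -211.3 m; ΔE = Δλ × 111200 × cos(-32.0758°) = -0.0046 × 111200 × 0.847346 = -433.4 m.
Distance = √(ΔE² + ΔN²) = √((-433.4)² + (-211.3)²) = 482.2 m.

482 m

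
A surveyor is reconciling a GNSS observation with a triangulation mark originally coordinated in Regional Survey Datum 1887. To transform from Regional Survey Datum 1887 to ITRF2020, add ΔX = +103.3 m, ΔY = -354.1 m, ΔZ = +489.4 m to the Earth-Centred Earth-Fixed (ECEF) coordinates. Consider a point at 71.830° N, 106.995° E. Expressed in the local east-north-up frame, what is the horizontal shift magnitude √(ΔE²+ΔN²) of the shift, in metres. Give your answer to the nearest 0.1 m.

503.1 m

At φ = 71.830°, λ = 106.995°: sin φ = 0.950135, cos φ = 0.311837, sin λ = 0.956330, cos λ = -0.292288.
ΔE = −sin λ·ΔX + cos λ·ΔY = −(0.956330)·(103.3) + (-0.292288)·(-354.1) = 4.71 m.
ΔN = −sin φ cos λ·ΔX − sin φ sin λ·ΔY + cos φ·ΔZ = −(0.950135)(-0.292288)(103.3) − (0.950135)(0.956330)(-354.1) + (0.311837)(489.4) = 503.05 m.
Horizontal magnitude = √(ΔE² + ΔN²) = √(4.71² + 503.05²) = 503.07 m.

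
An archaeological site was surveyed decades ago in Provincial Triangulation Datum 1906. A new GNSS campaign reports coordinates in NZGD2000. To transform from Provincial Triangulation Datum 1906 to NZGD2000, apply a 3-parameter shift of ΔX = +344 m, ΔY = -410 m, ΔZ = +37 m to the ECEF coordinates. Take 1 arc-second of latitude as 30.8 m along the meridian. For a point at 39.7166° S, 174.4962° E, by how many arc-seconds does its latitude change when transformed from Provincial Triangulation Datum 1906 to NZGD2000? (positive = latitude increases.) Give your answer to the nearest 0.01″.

Δφ = -7.00″

sin φ = -0.638991, cos φ = 0.769214, sin λ = 0.095912, cos λ = -0.995390.
North component: ΔN = −sin φ cos λ·ΔX − sin φ sin λ·ΔY + cos φ·ΔZ = −(-0.638991)(-0.995390)(344) − (-0.638991)(0.095912)(-410) + (0.769214)(37) = -215.47 m.
1° of latitude spans 3600 × 30.80 = 110880 m, so Δφ = -215.47 / 110880 × 3600 = -6.996″.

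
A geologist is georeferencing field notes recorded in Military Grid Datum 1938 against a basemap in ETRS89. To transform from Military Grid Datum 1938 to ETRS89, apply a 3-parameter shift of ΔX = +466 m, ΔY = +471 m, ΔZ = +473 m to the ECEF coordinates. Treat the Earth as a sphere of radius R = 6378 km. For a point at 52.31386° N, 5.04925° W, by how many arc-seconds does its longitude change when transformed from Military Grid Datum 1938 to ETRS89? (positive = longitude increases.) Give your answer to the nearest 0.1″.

Δλ = 27.0″

sin φ = 0.791371, cos φ = 0.611336, sin λ = -0.088012, cos λ = 0.996119.
East component: ΔE = −sin λ·ΔX + cos λ·ΔY = −(-0.088012)(466) + (0.996119)(471) = 510.19 m.
1° of latitude spans πR/180 = 111317 m; at latitude φ, 1° of longitude spans that × cos φ = 68052.1 m, so Δλ = 510.19 / 68052.1 × 3600 = 26.989″.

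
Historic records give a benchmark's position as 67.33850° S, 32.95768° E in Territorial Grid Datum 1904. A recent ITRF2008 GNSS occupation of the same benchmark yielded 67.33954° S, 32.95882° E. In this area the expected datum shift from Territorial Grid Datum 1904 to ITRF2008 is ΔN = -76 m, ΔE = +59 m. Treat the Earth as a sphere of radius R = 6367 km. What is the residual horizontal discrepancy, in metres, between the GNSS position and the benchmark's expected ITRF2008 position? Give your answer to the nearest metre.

Observed coordinate differences: Δφ = -0.00104°, Δλ = +0.00114°.
Converting to metres (1° lat = 111125 m, cos φ = 0.385286): observed ΔN = -115.6 m, observed ΔE = 48.8 m.
Subtracting the expected shift leaves a residual of -115.6 − (-76) = -39.6 m north and 48.8 − (59) = -10.2 m east.
Residual distance = √((-39.6)² + (-10.2)²) = 40.9 m.

41 m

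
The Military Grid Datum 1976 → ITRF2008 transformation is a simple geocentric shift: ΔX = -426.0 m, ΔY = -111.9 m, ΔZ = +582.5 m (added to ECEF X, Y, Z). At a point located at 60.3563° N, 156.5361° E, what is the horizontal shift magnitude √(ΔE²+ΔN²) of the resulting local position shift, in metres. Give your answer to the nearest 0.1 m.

272.6 m

At φ = 60.3563°, λ = 156.5361°: sin φ = 0.869118, cos φ = 0.494605, sin λ = 0.398171, cos λ = -0.917311.
ΔE = −sin λ·ΔX + cos λ·ΔY = −(0.398171)·(-426.0) + (-0.917311)·(-111.9) = 272.27 m.
ΔN = −sin φ cos λ·ΔX − sin φ sin λ·ΔY + cos φ·ΔZ = −(0.869118)(-0.917311)(-426.0) − (0.869118)(0.398171)(-111.9) + (0.494605)(582.5) = -12.80 m.
Horizontal magnitude = √(ΔE² + ΔN²) = √(272.27² + (-12.80)²) = 272.57 m.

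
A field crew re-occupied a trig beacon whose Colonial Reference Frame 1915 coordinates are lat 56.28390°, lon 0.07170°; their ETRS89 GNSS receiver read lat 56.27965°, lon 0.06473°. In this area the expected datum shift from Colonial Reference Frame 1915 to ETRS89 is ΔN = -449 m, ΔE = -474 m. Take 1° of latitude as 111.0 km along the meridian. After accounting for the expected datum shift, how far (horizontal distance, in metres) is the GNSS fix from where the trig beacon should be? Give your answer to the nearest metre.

Observed coordinate differences: Δφ = -0.00425°, Δλ = -0.00697°.
Converting to metres (1° lat = 111000 m, cos φ = 0.555078): observed ΔN = -471.8 m, observed ΔE = -429.4 m.
Subtracting the expected shift leaves a residual of -471.8 − (-449) = -22.8 m north and -429.4 − (-474) = 44.6 m east.
Residual distance = √((-22.8)² + 44.6²) = 50.0 m.

50 m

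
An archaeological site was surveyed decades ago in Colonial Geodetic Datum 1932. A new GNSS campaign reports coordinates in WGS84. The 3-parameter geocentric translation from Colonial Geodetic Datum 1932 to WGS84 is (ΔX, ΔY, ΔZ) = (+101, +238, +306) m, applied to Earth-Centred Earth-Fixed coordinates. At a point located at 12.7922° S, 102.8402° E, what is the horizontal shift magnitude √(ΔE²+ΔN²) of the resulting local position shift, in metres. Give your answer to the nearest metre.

The local east axis at (φ, λ) is (−sin λ, cos λ, 0), so ΔE = −sin(102.8402°)·101 + cos(102.8402°)·238 = -151.37 m.
The local north axis is (−sin φ cos λ, −sin φ sin λ, cos φ), giving ΔN = -4.970 + 51.379 + 298.405 = 344.81 m.
Horizontal magnitude = √(ΔE² + ΔN²) = √((-151.37)² + 344.81²) = 376.57 m.

377 m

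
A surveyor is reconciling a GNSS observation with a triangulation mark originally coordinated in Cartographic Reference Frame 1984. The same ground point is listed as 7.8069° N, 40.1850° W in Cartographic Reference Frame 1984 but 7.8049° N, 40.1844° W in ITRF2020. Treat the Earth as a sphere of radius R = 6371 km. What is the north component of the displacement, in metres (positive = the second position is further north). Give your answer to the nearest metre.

ΔN = -222 m

Δφ = 7.8049° − 7.8069° = -0.0020°; Δλ = -40.1844° − -40.1850° = +0.0006°.
1° along a meridian = πR/180 = 111195 m.
ΔN = Δφ × 111195 = -222.4 m; ΔE = Δλ × 111195 × cos(7.8069°) = +0.0006 × 111195 × 0.990731 = 66.1 m.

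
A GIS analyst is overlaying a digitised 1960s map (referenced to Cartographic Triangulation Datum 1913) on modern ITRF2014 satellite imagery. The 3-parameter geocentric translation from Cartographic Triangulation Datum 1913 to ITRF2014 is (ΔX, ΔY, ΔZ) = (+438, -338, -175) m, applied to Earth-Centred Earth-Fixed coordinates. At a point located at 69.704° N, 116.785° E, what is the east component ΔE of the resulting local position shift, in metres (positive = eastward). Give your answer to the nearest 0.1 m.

At φ = 69.704°, λ = 116.785°: sin φ = 0.937913, cos φ = 0.346870, sin λ = 0.892704, cos λ = -0.450644.
ΔE = −sin λ·ΔX + cos λ·ΔY = −(0.892704)·(438) + (-0.450644)·(-338) = -238.69 m.

ΔE = -238.7 m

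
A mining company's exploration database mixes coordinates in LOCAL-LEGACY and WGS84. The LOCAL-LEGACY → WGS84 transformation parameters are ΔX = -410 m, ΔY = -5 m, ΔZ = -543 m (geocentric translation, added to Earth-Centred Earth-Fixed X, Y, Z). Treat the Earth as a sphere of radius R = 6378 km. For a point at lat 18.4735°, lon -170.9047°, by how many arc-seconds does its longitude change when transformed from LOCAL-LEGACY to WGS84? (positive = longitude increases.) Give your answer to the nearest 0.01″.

Δλ = -2.04″

sin φ = 0.316866, cos φ = 0.948470, sin λ = -0.158077, cos λ = -0.987427.
East component: ΔE = −sin λ·ΔX + cos λ·ΔY = −(-0.158077)(-410) + (-0.987427)(-5) = -59.87 m.
1° of latitude spans πR/180 = 111317 m; at latitude φ, 1° of longitude spans that × cos φ = 105581.0 m, so Δλ = -59.87 / 105581.0 × 3600 = -2.042″.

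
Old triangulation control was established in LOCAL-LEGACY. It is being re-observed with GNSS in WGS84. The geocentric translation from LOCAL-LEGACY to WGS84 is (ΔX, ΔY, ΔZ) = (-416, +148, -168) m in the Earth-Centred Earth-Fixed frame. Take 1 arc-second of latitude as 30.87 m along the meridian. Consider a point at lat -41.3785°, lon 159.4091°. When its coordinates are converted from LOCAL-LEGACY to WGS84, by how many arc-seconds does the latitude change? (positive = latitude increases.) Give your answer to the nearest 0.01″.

Δφ = 5.37″

sin φ = -0.661030, cos φ = 0.750359, sin λ = 0.351693, cos λ = -0.936115.
North component: ΔN = −sin φ cos λ·ΔX − sin φ sin λ·ΔY + cos φ·ΔZ = −(-0.661030)(-0.936115)(-416) − (-0.661030)(0.351693)(148) + (0.750359)(-168) = 165.77 m.
1° of latitude spans 3600 × 30.87 = 111132 m, so Δφ = 165.77 / 111132 × 3600 = 5.370″.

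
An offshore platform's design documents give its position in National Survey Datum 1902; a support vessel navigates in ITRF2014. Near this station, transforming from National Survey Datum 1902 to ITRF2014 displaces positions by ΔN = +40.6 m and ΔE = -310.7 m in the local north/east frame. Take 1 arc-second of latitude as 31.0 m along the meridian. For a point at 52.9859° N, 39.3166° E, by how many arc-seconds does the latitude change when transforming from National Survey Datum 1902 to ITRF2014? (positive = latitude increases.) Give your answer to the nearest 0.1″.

Δφ = 1.3″

1″ of latitude = 31.00 m, so Δφ = 40.6 / 31.00 = 1.310″.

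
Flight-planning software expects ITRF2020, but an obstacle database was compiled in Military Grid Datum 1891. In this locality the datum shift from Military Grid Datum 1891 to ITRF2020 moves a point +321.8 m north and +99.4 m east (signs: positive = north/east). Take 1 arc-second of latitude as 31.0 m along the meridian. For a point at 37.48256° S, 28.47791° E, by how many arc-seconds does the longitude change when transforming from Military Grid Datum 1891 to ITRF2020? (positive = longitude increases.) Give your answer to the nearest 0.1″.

At latitude -37.48256°, cos φ = 0.793539.
1″ of longitude at this latitude = 31.00 × cos φ = 24.5997 m, so Δλ = 99.4 / 24.5997 = 4.041″.

Δλ = 4.0″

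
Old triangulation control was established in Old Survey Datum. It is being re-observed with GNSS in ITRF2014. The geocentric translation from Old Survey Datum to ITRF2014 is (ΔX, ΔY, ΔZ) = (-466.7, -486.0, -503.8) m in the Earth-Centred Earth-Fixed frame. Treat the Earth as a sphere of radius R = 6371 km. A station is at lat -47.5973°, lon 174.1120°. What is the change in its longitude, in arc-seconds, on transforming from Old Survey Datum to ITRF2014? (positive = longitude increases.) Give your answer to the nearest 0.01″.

Δλ = 25.51″

sin φ = -0.738424, cos φ = 0.674337, sin λ = 0.102584, cos λ = -0.994724.
East component: ΔE = −sin λ·ΔX + cos λ·ΔY = −(0.102584)(-466.7) + (-0.994724)(-486.0) = 531.31 m.
1° of latitude spans πR/180 = 111195 m; at latitude φ, 1° of longitude spans that × cos φ = 74982.9 m, so Δλ = 531.31 / 74982.9 × 3600 = 25.509″.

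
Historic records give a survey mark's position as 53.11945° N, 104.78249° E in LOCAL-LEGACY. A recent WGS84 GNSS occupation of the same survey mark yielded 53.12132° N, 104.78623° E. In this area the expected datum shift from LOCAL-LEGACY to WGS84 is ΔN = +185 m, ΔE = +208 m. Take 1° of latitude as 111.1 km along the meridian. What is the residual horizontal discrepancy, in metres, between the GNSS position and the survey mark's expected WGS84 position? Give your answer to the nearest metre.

Observed coordinate differences: Δφ = +0.00187°, Δλ = +0.00374°.
Converting to metres (1° lat = 111100 m, cos φ = 0.600149): observed ΔN = 207.8 m, observed ΔE = 249.4 m.
Subtracting the expected shift leaves a residual of 207.8 − (185) = 22.8 m north and 249.4 − (208) = 41.4 m east.
Residual distance = √(22.8² + 41.4²) = 47.2 m.

47 m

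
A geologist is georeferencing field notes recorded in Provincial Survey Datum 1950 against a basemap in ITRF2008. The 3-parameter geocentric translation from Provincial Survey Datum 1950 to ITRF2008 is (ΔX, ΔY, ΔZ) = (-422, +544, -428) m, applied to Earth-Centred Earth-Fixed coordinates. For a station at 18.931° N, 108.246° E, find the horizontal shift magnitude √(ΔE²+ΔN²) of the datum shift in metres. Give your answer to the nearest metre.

The local east axis at (φ, λ) is (−sin λ, cos λ, 0), so ΔE = −sin(108.246°)·(-422) + cos(108.246°)·544 = 230.46 m.
The local north axis is (−sin φ cos λ, −sin φ sin λ, cos φ), giving ΔN = -42.866 − 167.616 − 404.849 = -615.33 m.
Horizontal magnitude = √(ΔE² + ΔN²) = √(230.46² + (-615.33)²) = 657.07 m.

657 m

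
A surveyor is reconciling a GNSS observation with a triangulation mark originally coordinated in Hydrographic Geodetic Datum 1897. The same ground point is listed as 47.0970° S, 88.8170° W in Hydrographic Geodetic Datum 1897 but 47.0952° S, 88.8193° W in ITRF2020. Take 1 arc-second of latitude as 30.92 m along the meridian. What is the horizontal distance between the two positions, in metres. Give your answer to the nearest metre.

Δφ = -47.0952° − -47.0970° = +0.0018°; Δλ = -88.8193° − -88.8170° = -0.0023°.
1° of latitude = 3600 × 30.92 = 111312 m.
ΔN = Δφ × 111312 = 200.4 m; ΔE = Δλ × 111312 × cos(-47.0970°) = -0.0023 × 111312 × 0.680759 = -174.3 m.
Distance = √(ΔE² + ΔN²) = √((-174.3)² + 200.4²) = 265.6 m.

266 m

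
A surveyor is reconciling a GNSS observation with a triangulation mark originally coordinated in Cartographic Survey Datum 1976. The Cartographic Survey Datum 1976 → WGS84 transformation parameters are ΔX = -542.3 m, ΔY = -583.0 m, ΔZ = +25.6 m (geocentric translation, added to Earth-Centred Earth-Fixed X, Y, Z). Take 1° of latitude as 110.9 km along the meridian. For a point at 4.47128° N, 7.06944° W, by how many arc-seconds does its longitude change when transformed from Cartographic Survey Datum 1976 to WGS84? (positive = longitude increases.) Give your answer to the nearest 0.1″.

sin φ = 0.077959, cos φ = 0.996957, sin λ = -0.123072, cos λ = 0.992398.
East component: ΔE = −sin λ·ΔX + cos λ·ΔY = −(-0.123072)(-542.3) + (0.992398)(-583.0) = -645.31 m.
1° of latitude spans 110900 m; at latitude φ, 1° of longitude spans that × cos φ = 110562.5 m, so Δλ = -645.31 / 110562.5 × 3600 = -21.012″.

Δλ = -21.0″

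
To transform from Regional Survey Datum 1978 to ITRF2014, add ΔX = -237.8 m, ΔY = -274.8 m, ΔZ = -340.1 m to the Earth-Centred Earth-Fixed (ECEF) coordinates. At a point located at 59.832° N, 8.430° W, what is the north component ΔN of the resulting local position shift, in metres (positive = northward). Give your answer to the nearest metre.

The local north axis is (−sin φ cos λ, −sin φ sin λ, cos φ), giving ΔN = 203.370 − 34.829 − 170.913 = -2.37 m.

ΔN = -2 m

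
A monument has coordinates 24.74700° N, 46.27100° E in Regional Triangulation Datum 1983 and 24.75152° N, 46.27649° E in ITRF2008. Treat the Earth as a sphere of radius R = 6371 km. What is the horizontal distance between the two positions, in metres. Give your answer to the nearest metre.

748 m

Δφ = 24.75152° − 24.74700° = +0.00452°; Δλ = 46.27649° − 46.27100° = +0.00549°.
1° along a meridian = πR/180 = 111195 m.
ΔN = Δφ × 111195 = 502.6 m; ΔE = Δλ × 111195 × cos(24.74700°) = +0.00549 × 111195 × 0.908165 = 554.4 m.
Distance = √(ΔE² + ΔN²) = √(554.4² + 502.6²) = 748.3 m.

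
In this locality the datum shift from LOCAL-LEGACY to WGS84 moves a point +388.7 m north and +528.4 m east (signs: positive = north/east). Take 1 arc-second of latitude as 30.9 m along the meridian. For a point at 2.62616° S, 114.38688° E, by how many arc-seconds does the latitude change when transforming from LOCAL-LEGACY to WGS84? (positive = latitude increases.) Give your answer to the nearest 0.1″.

Δφ = 12.6″

1″ of latitude = 30.90 m, so Δφ = 388.7 / 30.90 = 12.579″.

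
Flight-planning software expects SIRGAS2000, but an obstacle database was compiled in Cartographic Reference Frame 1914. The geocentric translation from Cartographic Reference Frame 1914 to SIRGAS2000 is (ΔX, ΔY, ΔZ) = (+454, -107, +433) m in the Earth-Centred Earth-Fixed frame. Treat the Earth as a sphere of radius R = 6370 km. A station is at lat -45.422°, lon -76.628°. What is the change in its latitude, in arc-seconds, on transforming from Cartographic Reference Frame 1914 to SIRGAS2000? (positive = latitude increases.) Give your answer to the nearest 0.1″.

sin φ = -0.712296, cos φ = 0.701880, sin λ = -0.972889, cos λ = 0.231272.
North component: ΔN = −sin φ cos λ·ΔX − sin φ sin λ·ΔY + cos φ·ΔZ = −(-0.712296)(0.231272)(454) − (-0.712296)(-0.972889)(-107) + (0.701880)(433) = 452.85 m.
1° of latitude spans πR/180 = 111177 m, so Δφ = 452.85 / 111177 × 3600 = 14.664″.

Δφ = 14.7″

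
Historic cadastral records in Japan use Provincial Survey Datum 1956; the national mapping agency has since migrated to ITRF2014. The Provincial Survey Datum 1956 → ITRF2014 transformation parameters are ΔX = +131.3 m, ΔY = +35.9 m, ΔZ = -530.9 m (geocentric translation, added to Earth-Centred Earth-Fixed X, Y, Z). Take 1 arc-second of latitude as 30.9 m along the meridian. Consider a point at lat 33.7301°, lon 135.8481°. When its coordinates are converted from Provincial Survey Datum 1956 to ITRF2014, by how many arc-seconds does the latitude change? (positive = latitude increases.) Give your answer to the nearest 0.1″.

Δφ = -13.0″

sin φ = 0.555281, cos φ = 0.831663, sin λ = 0.696563, cos λ = -0.717496.
North component: ΔN = −sin φ cos λ·ΔX − sin φ sin λ·ΔY + cos φ·ΔZ = −(0.555281)(-0.717496)(131.3) − (0.555281)(0.696563)(35.9) + (0.831663)(-530.9) = -403.10 m.
1° of latitude spans 3600 × 30.90 = 111240 m, so Δφ = -403.10 / 111240 × 3600 = -13.045″.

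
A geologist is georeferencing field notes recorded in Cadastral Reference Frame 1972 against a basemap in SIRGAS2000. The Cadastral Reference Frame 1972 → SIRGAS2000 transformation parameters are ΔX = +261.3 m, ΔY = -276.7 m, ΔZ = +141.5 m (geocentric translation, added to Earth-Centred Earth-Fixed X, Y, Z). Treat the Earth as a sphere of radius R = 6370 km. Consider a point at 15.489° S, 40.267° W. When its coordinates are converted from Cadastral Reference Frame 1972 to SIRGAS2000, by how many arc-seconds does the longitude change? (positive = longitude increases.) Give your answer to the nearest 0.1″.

sin φ = -0.267053, cos φ = 0.963682, sin λ = -0.646350, cos λ = 0.763041.
East component: ΔE = −sin λ·ΔX + cos λ·ΔY = −(-0.646350)(261.3) + (0.763041)(-276.7) = -42.24 m.
1° of latitude spans πR/180 = 111177 m; at latitude φ, 1° of longitude spans that × cos φ = 107139.7 m, so Δλ = -42.24 / 107139.7 × 3600 = -1.419″.

Δλ = -1.4″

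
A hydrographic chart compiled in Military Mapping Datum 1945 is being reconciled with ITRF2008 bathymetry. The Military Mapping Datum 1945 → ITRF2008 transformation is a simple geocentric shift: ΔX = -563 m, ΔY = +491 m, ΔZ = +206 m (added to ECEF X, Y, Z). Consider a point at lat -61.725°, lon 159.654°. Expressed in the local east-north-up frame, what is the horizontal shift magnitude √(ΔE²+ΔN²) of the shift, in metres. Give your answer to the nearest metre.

At φ = -61.725°, λ = 159.654°: sin φ = -0.880684, cos φ = 0.473704, sin λ = 0.347689, cos λ = -0.937610.
ΔE = −sin λ·ΔX + cos λ·ΔY = −(0.347689)·(-563) + (-0.937610)·(491) = -264.62 m.
ΔN = −sin φ cos λ·ΔX − sin φ sin λ·ΔY + cos φ·ΔZ = −(-0.880684)(-0.937610)(-563) − (-0.880684)(0.347689)(491) + (0.473704)(206) = 712.82 m.
Horizontal magnitude = √(ΔE² + ΔN²) = √((-264.62)² + 712.82²) = 760.35 m.

760 m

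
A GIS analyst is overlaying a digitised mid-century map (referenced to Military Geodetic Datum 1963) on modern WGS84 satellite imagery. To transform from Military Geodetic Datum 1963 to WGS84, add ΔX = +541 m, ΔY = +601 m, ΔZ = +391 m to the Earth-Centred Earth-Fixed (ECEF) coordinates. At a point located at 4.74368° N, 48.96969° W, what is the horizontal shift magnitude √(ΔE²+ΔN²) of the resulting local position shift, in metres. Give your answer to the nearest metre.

896 m

At φ = 4.74368°, λ = -48.96969°: sin φ = 0.082698, cos φ = 0.996575, sin λ = -0.754362, cos λ = 0.656458.
ΔE = −sin λ·ΔX + cos λ·ΔY = −(-0.754362)·(541) + (0.656458)·(601) = 802.64 m.
ΔN = −sin φ cos λ·ΔX − sin φ sin λ·ΔY + cos φ·ΔZ = −(0.082698)(0.656458)(541) − (0.082698)(-0.754362)(601) + (0.996575)(391) = 397.78 m.
Horizontal magnitude = √(ΔE² + ΔN²) = √(802.64² + 397.78²) = 895.80 m.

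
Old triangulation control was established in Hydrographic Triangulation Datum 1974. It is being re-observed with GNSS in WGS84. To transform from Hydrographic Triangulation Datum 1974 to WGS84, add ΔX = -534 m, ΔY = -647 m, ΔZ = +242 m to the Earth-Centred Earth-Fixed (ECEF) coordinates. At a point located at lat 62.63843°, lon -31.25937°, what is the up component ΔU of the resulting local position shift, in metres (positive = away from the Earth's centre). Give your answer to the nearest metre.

ΔU = 159 m

At φ = 62.63843°, λ = -31.25937°: sin φ = 0.888124, cos φ = 0.459604, sin λ = -0.518913, cos λ = 0.854827.
ΔU = cos φ cos λ·ΔX + cos φ sin λ·ΔY + sin φ·ΔZ = (0.459604)(0.854827)(-534) + (0.459604)(-0.518913)(-647) + (0.888124)(242) = 159.43 m.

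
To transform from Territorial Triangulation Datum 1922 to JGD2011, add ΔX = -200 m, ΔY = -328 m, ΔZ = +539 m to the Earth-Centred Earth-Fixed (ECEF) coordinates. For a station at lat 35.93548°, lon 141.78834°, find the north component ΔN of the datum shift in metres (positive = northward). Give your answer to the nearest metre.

The local north axis is (−sin φ cos λ, −sin φ sin λ, cos φ), giving ΔN = -92.225 + 119.071 + 436.417 = 463.26 m.

ΔN = 463 m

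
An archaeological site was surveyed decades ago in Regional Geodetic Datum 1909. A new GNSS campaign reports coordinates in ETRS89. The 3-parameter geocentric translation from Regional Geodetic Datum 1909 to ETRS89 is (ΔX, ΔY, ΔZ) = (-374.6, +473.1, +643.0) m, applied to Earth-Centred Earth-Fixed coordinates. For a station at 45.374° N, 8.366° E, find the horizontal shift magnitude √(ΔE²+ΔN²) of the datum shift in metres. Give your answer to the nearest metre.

The local east axis at (φ, λ) is (−sin λ, cos λ, 0), so ΔE = −sin(8.366°)·(-374.6) + cos(8.366°)·473.1 = 522.57 m.
The local north axis is (−sin φ cos λ, −sin φ sin λ, cos φ), giving ΔN = 263.769 − 48.990 + 451.692 = 666.47 m.
Horizontal magnitude = √(ΔE² + ΔN²) = √(522.57² + 666.47²) = 846.91 m.

847 m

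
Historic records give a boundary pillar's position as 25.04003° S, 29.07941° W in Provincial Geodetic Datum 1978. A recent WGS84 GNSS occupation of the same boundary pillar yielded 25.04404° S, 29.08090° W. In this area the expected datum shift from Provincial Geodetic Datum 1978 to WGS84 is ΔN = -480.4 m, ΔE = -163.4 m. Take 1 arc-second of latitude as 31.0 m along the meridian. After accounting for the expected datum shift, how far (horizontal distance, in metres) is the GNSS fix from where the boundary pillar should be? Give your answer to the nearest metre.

35 m

Observed coordinate differences: Δφ = -0.00401°, Δλ = -0.00149°.
Converting to metres (1° lat = 111600 m, cos φ = 0.906012): observed ΔN = -447.5 m, observed ΔE = -150.7 m.
Subtracting the expected shift leaves a residual of -447.5 − (-480.4) = 32.9 m north and -150.7 − (-163.4) = 12.7 m east.
Residual distance = √(32.9² + 12.7²) = 35.3 m.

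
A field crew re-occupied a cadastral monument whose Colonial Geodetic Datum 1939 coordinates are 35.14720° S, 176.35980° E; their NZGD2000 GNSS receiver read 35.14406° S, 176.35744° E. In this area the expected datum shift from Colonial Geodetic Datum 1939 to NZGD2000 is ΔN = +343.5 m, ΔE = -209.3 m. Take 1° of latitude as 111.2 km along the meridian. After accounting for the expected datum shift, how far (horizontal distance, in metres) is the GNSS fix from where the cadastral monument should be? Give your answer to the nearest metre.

8 m

Observed coordinate differences: Δφ = +0.00314°, Δλ = -0.00236°.
Converting to metres (1° lat = 111200 m, cos φ = 0.817676): observed ΔN = 349.2 m, observed ΔE = -214.6 m.
Subtracting the expected shift leaves a residual of 349.2 − (343.5) = 5.7 m north and -214.6 − (-209.3) = -5.3 m east.
Residual distance = √(5.7² + (-5.3)²) = 7.7 m.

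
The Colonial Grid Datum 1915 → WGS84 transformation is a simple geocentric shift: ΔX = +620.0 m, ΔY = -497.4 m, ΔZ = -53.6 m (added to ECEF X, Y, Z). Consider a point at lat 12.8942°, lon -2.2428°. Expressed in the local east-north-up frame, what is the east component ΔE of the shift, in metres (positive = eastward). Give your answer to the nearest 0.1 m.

ΔE = -472.8 m

At φ = 12.8942°, λ = -2.2428°: sin φ = 0.223151, cos φ = 0.974784, sin λ = -0.039134, cos λ = 0.999234.
ΔE = −sin λ·ΔX + cos λ·ΔY = −(-0.039134)·(620.0) + (0.999234)·(-497.4) = -472.76 m.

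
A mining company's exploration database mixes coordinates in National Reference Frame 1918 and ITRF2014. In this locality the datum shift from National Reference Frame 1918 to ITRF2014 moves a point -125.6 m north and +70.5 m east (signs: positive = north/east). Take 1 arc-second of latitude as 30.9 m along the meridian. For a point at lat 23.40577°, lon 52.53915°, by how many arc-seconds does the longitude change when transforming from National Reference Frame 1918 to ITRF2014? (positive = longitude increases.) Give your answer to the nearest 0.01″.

At latitude 23.40577°, cos φ = 0.917715.
1″ of longitude at this latitude = 30.90 × cos φ = 28.3574 m, so Δλ = 70.5 / 28.3574 = 2.486″.

Δλ = 2.49″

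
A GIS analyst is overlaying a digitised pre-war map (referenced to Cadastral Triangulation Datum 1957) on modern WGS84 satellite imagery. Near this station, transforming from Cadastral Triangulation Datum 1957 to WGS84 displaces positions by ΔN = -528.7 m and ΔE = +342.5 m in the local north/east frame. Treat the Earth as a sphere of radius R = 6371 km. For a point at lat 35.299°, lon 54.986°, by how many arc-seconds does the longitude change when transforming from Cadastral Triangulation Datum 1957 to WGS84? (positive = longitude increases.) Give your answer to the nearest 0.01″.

At latitude 35.299°, cos φ = 0.816148.
One radian of longitude at latitude φ spans R cos φ, so Δλ = ΔE / (R cos φ) = 342.5 / (6371000 × 0.816148) = 6.5869e-05 rad = 13.587″.

Δλ = 13.59″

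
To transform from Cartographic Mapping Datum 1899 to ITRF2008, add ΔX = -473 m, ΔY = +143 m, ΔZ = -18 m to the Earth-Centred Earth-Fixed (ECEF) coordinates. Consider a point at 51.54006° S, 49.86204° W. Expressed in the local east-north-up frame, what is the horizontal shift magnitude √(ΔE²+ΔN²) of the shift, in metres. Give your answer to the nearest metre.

430 m

The local east axis at (φ, λ) is (−sin λ, cos λ, 0), so ΔE = −sin(-49.86204°)·(-473) + cos(-49.86204°)·143 = -269.42 m.
The local north axis is (−sin φ cos λ, −sin φ sin λ, cos φ), giving ΔN = -238.758 − 85.604 − 11.195 = -335.56 m.
Horizontal magnitude = √(ΔE² + ΔN²) = √((-269.42)² + (-335.56)²) = 430.33 m.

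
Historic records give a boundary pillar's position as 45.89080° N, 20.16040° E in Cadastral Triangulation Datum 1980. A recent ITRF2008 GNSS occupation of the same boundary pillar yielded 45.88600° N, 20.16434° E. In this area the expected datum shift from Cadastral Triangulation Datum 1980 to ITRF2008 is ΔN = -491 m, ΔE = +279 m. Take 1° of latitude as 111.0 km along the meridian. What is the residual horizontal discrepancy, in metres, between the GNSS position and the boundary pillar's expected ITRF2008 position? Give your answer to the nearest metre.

49 m

Observed coordinate differences: Δφ = -0.00480°, Δλ = +0.00394°.
Converting to metres (1° lat = 111000 m, cos φ = 0.696028): observed ΔN = -532.8 m, observed ΔE = 304.4 m.
Subtracting the expected shift leaves a residual of -532.8 − (-491) = -41.8 m north and 304.4 − (279) = 25.4 m east.
Residual distance = √((-41.8)² + 25.4²) = 48.9 m.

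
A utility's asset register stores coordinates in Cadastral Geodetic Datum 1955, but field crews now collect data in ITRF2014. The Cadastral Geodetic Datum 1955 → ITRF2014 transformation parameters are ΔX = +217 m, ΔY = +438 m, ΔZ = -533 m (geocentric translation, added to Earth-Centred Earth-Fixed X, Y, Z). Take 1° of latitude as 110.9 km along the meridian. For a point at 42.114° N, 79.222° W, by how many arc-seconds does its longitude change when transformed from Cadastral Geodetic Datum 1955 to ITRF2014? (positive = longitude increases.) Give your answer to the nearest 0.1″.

sin φ = 0.670608, cos φ = 0.741812, sin λ = -0.982359, cos λ = 0.187004.
East component: ΔE = −sin λ·ΔX + cos λ·ΔY = −(-0.982359)(217) + (0.187004)(438) = 295.08 m.
1° of latitude spans 110900 m; at latitude φ, 1° of longitude spans that × cos φ = 82267.0 m, so Δλ = 295.08 / 82267.0 × 3600 = 12.913″.

Δλ = 12.9″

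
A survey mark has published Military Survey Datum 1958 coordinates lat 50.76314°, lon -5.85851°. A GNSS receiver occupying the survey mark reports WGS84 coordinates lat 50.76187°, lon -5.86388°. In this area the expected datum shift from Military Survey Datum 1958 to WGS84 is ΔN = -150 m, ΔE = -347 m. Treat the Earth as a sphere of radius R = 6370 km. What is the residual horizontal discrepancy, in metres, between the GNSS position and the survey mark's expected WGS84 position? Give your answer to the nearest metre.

32 m

Observed coordinate differences: Δφ = -0.00127°, Δλ = -0.00537°.
Converting to metres (1° lat = 111177 m, cos φ = 0.632528): observed ΔN = -141.2 m, observed ΔE = -377.6 m.
Subtracting the expected shift leaves a residual of -141.2 − (-150) = 8.8 m north and -377.6 − (-347) = -30.6 m east.
Residual distance = √(8.8² + (-30.6)²) = 31.9 m.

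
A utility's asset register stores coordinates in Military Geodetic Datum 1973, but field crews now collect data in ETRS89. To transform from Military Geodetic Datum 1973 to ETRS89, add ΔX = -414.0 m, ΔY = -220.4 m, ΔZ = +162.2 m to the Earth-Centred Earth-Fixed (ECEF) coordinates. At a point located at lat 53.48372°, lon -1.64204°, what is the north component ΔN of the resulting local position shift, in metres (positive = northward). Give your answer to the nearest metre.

The local north axis is (−sin φ cos λ, −sin φ sin λ, cos φ), giving ΔN = 332.590 − 5.076 + 96.517 = 424.03 m.

ΔN = 424 m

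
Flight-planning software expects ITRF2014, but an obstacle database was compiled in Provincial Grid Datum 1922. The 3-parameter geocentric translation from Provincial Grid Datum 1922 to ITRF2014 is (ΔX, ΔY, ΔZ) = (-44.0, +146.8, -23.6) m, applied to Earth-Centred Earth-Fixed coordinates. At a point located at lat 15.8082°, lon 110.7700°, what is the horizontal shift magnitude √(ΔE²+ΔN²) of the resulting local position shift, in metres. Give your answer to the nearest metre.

The local east axis at (φ, λ) is (−sin λ, cos λ, 0), so ΔE = −sin(110.7700°)·(-44.0) + cos(110.7700°)·146.8 = -10.92 m.
The local north axis is (−sin φ cos λ, −sin φ sin λ, cos φ), giving ΔN = -4.251 − 37.392 − 22.707 = -64.35 m.
Horizontal magnitude = √(ΔE² + ΔN²) = √((-10.92)² + (-64.35)²) = 65.27 m.

65 m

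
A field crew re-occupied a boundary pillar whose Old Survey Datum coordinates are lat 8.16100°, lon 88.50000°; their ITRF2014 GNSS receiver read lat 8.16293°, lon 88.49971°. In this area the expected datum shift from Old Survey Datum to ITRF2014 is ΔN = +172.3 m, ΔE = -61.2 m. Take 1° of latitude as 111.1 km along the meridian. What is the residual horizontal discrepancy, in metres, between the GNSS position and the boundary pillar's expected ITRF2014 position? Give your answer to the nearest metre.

Observed coordinate differences: Δφ = +0.00193°, Δλ = -0.00029°.
Converting to metres (1° lat = 111100 m, cos φ = 0.989873): observed ΔN = 214.4 m, observed ΔE = -31.9 m.
Subtracting the expected shift leaves a residual of 214.4 − (172.3) = 42.1 m north and -31.9 − (-61.2) = 29.3 m east.
Residual distance = √(42.1² + 29.3²) = 51.3 m.

51 m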